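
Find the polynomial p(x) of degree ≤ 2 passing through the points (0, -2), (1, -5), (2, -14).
-3*x**2 - 2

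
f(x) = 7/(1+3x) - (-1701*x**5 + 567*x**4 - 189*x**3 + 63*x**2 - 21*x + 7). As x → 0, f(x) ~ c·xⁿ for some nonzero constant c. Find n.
6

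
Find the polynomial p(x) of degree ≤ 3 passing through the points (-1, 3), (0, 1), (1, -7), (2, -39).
-3*x**3 - 3*x**2 - 2*x + 1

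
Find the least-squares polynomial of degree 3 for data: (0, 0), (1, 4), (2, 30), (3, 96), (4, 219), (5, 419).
-1/18 + (-467/756)x + (451/252)x² + (163/54)x³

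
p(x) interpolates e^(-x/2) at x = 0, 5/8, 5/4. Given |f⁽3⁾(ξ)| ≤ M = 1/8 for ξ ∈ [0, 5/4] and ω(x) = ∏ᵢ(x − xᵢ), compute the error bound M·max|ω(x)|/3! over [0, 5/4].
125*sqrt(3)/110592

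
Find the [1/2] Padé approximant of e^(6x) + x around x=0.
(127*x/31 + 1)/(72*x**2/31 - 90*x/31 + 1)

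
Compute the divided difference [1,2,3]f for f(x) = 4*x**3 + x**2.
25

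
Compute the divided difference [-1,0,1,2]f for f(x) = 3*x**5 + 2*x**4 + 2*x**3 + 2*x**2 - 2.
21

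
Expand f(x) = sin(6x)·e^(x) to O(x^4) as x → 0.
6*x + 6*x**2 - 33*x**3 + O(x**4)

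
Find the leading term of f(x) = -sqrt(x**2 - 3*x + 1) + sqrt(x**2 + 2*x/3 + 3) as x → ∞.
11/6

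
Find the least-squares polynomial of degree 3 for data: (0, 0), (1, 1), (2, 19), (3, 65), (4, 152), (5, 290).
1/63 + (-1363/378)x + (667/252)x² + (209/108)x³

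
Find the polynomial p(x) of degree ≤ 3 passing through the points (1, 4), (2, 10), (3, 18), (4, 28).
x**2 + 3*x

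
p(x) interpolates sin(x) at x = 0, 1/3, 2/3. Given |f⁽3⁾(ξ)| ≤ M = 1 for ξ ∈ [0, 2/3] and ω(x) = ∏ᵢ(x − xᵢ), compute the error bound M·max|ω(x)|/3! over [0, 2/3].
sqrt(3)/729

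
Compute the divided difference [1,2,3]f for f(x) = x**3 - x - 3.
6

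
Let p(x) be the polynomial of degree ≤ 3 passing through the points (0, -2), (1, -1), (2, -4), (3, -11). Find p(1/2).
-1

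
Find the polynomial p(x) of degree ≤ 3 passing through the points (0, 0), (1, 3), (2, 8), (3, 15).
x**2 + 2*x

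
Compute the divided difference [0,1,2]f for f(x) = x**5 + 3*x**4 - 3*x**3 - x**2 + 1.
26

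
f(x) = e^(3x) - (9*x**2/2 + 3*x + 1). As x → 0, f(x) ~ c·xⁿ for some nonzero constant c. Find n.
3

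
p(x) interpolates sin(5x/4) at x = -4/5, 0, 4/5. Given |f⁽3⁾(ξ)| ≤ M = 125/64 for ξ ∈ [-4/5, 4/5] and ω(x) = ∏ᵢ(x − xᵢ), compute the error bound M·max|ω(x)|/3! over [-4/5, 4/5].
sqrt(3)/27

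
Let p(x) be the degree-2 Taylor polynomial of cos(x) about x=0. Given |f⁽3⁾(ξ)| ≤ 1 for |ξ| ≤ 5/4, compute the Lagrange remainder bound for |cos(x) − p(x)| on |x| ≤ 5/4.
125/384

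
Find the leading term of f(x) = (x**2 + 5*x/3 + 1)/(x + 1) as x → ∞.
x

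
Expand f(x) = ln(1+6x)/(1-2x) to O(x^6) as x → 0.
6*x - 6*x**2 + 60*x**3 - 204*x**4 + 5736*x**5/5 + O(x**6)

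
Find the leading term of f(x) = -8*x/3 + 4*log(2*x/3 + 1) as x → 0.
-8*x**2/9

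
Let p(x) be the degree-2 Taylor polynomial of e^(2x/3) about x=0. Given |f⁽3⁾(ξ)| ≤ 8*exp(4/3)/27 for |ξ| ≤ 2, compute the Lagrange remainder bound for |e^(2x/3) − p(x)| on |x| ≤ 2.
32*exp(4/3)/81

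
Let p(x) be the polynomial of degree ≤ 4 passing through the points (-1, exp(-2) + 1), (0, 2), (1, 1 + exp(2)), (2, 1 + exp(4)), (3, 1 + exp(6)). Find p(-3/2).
(315 + (-180*exp(4) - 292 + 378*exp(2) + 35*exp(6))*exp(2))*exp(-2)/128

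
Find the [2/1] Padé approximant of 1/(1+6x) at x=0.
1/(6*x + 1)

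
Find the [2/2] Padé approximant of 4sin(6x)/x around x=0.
(24 - 504*x**2/5)/(9*x**2/5 + 1)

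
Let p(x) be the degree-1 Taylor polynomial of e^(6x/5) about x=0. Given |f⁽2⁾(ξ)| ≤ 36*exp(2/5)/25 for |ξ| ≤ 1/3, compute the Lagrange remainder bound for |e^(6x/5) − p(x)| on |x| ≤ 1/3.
2*exp(2/5)/25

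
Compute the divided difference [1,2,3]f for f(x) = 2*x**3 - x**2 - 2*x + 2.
11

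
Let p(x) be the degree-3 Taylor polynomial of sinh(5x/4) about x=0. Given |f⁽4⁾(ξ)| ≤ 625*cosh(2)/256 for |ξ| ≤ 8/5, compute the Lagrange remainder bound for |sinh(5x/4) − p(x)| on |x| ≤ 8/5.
2*cosh(2)/3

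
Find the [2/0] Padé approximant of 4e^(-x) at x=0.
2*x**2 - 4*x + 4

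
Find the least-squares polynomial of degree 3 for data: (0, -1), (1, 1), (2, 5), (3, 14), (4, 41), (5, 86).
-62/63 + (718/189)x + (-701/252)x² + (119/108)x³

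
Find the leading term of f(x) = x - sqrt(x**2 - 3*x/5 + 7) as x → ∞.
3/10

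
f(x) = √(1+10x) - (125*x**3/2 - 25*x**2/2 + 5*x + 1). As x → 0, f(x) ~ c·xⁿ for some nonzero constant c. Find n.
4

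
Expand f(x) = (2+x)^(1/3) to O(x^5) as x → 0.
2**(1/3) + 2**(1/3)*x/6 - 2**(1/3)*x**2/36 + 5*2**(1/3)*x**3/648 - 5*2**(1/3)*x**4/1944 + O(x**5)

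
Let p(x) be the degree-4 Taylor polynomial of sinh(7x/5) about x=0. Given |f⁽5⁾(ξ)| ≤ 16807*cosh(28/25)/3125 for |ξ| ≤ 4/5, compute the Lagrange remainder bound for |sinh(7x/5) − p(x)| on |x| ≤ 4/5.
2151296*cosh(28/25)/146484375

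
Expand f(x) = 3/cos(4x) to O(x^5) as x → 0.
3 + 24*x**2 + 160*x**4 + O(x**5)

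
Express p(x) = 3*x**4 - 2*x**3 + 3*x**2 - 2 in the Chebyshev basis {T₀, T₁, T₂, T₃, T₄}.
(5/8)T₀ + (-3/2)T₁ + (3)T₂ + (-1/2)T₃ + (3/8)T₄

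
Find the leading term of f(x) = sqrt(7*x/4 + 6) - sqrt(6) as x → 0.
7*sqrt(6)*x/48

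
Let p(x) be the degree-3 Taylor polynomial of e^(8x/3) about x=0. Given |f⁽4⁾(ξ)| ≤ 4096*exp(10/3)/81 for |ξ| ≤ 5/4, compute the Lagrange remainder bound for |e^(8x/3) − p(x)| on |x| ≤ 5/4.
1250*exp(10/3)/243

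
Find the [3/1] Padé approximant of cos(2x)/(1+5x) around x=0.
(2*x**3/15 - 140*x**2/69 + 2*x/345 + 1)/(1727*x/345 + 1)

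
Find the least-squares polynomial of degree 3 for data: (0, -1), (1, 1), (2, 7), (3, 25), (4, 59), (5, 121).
-23/21 + (181/63)x + (-38/21)x² + (11/9)x³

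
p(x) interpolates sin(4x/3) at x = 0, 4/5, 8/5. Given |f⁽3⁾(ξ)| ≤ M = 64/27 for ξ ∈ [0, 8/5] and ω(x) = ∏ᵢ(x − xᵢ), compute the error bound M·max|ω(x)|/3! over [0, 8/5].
4096*sqrt(3)/91125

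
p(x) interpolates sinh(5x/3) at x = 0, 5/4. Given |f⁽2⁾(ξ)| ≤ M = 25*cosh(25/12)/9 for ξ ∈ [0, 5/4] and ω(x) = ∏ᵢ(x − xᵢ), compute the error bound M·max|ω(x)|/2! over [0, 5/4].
625*cosh(25/12)/1152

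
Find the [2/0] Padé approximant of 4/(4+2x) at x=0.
x**2/4 - x/2 + 1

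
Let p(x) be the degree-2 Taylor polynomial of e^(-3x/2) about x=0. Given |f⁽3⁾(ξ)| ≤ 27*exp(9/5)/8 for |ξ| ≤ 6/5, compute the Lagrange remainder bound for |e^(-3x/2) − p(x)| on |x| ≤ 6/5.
243*exp(9/5)/250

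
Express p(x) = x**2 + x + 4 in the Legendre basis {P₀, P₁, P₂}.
(13/3)P₀ + P₁ + (2/3)P₂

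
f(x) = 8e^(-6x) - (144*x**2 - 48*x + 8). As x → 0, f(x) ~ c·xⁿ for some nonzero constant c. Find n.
3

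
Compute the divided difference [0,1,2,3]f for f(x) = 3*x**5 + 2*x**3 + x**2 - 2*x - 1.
77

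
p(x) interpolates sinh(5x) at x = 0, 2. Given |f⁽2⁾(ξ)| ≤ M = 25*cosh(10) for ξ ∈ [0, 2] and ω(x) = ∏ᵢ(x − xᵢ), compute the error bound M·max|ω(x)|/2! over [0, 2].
25*cosh(10)/2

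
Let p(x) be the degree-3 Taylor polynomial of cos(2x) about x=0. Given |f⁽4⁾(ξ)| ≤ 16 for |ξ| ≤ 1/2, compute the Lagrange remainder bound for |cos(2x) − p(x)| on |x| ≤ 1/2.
1/24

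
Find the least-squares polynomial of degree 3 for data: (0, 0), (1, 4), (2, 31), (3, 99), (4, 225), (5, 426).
5/126 + (-1595/756)x + (193/63)x² + (311/108)x³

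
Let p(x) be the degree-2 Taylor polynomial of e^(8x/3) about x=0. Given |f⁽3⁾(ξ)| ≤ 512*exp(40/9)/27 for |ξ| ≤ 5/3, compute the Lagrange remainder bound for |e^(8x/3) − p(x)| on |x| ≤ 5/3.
32000*exp(40/9)/2187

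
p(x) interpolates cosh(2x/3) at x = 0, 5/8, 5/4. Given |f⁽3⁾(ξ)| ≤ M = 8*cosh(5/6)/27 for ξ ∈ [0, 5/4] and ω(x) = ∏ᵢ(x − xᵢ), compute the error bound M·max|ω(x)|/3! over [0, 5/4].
125*sqrt(3)*cosh(5/6)/46656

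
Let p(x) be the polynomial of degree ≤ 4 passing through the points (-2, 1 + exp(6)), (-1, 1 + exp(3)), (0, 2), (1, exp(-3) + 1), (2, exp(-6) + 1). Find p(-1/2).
((-5*exp(6) + 218 + 60*exp(3))*exp(6) - 20*exp(3) + 3)*exp(-6)/128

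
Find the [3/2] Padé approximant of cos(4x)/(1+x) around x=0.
(136*x**3/21 - 136*x**2/21 - x + 1)/(11*x**2/21 + 1)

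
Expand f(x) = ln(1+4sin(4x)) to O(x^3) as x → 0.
16*x - 128*x**2 + O(x**3)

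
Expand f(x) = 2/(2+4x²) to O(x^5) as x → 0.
1 - 2*x**2 + 4*x**4 + O(x**5)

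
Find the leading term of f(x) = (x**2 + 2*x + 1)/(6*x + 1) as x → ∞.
x/6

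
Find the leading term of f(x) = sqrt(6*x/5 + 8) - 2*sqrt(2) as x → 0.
3*sqrt(2)*x/20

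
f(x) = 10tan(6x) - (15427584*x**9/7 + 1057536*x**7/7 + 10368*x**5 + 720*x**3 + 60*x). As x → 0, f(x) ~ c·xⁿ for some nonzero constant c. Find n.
11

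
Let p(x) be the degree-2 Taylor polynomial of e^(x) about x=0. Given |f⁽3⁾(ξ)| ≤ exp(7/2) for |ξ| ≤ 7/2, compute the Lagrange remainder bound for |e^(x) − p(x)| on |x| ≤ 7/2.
343*exp(7/2)/48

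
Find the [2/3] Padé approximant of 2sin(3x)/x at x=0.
(6 - 63*x**2/10)/(9*x**2/20 + 1)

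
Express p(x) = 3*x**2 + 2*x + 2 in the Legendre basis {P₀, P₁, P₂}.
(3)P₀ + (2)P₁ + (2)P₂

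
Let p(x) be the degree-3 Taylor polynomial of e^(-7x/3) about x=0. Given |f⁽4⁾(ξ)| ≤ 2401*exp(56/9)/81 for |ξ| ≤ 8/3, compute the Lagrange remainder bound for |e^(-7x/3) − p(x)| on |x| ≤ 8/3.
1229312*exp(56/9)/19683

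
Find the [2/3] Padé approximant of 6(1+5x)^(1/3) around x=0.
(175*x**2/3 + 40*x + 6)/(-125*x**3/162 + 25*x**2/6 + 5*x + 1)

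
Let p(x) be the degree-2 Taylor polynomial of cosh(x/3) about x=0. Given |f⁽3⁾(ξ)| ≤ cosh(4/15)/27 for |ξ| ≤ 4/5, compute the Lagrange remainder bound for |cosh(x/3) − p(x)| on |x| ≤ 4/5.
32*cosh(4/15)/10125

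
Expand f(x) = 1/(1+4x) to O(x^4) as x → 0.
1 - 4*x + 16*x**2 - 64*x**3 + O(x**4)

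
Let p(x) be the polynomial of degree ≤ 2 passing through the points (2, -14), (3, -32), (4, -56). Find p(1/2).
7/4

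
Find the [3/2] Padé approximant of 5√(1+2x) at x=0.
(5*x**3/4 + 45*x**2/4 + 15*x + 5)/(3*x**2/4 + 2*x + 1)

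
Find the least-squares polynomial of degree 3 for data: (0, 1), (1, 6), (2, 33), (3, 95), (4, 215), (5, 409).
52/63 + (400/189)x + (169/252)x² + (329/108)x³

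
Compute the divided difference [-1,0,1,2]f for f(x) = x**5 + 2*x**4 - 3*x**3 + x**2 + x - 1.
6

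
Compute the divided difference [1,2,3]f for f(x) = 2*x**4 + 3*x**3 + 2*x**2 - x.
70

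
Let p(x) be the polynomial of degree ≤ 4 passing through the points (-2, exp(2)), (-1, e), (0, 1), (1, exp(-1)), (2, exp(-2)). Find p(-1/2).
(-20*e + 3 + 5*(-exp(2) + 18 + 12*e)*exp(2))*exp(-2)/128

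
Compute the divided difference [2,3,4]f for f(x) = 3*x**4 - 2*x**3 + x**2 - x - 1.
148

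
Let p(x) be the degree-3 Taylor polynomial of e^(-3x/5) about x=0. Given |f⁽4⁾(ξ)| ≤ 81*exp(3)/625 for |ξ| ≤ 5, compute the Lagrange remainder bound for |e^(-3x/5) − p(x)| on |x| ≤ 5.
27*exp(3)/8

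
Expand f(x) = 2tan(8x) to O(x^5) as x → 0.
16*x + 1024*x**3/3 + O(x**5)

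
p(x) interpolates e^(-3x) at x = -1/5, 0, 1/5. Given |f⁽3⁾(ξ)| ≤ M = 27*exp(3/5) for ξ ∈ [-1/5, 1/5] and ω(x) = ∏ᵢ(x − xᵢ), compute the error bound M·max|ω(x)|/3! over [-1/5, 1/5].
sqrt(3)*exp(3/5)/125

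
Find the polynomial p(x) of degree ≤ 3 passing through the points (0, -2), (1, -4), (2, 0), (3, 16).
x**3 - 3*x - 2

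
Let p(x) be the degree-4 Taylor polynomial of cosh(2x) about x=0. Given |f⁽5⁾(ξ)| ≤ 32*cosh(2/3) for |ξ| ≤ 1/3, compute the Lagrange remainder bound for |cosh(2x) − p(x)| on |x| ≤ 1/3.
4*cosh(2/3)/3645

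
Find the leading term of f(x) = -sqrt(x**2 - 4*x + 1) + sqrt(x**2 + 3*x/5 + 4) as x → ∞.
23/10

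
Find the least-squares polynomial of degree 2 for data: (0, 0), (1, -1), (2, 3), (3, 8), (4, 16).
-2/7 + (-93/70)x + (19/14)x²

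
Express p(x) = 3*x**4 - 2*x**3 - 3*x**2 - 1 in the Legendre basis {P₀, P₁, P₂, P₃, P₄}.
(-7/5)P₀ + (-6/5)P₁ + (-2/7)P₂ + (-4/5)P₃ + (24/35)P₄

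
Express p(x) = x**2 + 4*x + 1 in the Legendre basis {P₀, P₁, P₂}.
(4/3)P₀ + (4)P₁ + (2/3)P₂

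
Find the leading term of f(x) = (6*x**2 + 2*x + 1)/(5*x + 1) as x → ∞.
6*x/5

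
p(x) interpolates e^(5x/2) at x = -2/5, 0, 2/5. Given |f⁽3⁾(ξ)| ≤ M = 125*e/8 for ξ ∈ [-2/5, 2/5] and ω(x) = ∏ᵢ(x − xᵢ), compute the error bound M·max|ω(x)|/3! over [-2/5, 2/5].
sqrt(3)*e/27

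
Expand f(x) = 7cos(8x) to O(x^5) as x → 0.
7 - 224*x**2 + 3584*x**4/3 + O(x**5)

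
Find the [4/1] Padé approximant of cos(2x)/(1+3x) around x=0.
(2*x**4/3 - 2*x**2 + 1)/(3*x + 1)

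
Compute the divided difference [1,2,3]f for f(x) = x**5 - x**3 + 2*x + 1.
84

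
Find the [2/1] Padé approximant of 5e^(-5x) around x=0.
(125*x**2/6 - 50*x/3 + 5)/(5*x/3 + 1)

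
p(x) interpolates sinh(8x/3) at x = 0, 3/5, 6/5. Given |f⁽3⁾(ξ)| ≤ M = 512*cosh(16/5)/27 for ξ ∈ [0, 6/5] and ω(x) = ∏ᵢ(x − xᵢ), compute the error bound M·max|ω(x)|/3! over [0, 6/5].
512*sqrt(3)*cosh(16/5)/3375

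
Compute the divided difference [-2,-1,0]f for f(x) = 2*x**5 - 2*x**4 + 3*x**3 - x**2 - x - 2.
-54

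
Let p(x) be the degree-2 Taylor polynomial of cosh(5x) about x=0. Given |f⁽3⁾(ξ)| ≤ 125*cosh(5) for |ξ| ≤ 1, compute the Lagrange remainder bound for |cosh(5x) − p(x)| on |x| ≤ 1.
125*cosh(5)/6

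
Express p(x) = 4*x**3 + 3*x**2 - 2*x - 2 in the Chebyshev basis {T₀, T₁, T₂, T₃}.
(-1/2)T₀ + T₁ + (3/2)T₂ + T₃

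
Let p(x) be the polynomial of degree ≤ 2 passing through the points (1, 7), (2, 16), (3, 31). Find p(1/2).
19/4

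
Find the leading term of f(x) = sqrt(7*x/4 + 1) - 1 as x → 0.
7*x/8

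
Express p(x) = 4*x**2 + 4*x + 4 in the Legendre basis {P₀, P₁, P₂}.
(16/3)P₀ + (4)P₁ + (8/3)P₂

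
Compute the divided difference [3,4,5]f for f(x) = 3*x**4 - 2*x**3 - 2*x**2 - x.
265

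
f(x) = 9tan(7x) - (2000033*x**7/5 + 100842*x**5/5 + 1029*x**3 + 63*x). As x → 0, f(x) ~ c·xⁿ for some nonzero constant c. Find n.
9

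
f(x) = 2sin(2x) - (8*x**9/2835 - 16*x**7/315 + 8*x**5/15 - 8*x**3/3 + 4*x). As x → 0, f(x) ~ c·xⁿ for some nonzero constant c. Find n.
11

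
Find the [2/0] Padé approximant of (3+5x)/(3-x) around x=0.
2*x**2/3 + 2*x + 1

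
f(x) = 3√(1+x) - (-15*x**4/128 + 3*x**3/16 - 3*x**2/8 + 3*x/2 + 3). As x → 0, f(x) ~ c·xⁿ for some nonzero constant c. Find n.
5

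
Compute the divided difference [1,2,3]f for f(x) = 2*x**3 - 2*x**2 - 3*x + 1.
10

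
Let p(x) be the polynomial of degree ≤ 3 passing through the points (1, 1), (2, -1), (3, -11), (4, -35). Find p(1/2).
7/8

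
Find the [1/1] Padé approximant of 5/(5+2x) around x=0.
1/(2*x/5 + 1)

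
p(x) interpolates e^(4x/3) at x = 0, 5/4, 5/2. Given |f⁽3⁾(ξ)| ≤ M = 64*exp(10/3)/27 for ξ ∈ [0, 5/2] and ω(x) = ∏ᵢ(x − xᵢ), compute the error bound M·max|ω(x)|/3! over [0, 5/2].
125*sqrt(3)*exp(10/3)/729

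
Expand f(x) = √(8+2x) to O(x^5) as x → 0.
2*sqrt(2) + sqrt(2)*x/4 - sqrt(2)*x**2/64 + sqrt(2)*x**3/512 - 5*sqrt(2)*x**4/16384 + O(x**5)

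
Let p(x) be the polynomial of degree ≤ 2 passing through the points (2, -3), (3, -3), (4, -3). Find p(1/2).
-3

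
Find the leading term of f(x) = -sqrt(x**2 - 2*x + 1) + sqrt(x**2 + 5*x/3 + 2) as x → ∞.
11/6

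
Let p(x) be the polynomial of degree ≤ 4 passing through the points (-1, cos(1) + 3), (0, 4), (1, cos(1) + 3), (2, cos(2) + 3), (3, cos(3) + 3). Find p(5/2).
35*cos(2)/32 - 75*cos(1)/128 + 35*cos(3)/128 + 103/32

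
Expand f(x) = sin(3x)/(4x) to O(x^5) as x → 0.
3/4 - 9*x**2/8 + 81*x**4/160 + O(x**5)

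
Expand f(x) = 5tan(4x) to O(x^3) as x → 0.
20*x + O(x**3)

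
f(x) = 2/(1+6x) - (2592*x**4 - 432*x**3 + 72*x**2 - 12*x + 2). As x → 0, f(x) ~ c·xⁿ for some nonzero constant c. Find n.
5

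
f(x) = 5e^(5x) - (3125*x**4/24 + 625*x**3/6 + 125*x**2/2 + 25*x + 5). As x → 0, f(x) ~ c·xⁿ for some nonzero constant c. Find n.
5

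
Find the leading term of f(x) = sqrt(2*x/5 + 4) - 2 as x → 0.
x/10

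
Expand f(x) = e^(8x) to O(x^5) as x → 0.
1 + 8*x + 32*x**2 + 256*x**3/3 + 512*x**4/3 + O(x**5)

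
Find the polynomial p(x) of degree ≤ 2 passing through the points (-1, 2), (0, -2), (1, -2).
2*x**2 - 2*x - 2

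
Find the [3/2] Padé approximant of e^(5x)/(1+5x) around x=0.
(200*x**3/33 + 285*x**2/44 + 42*x/11 + 1)/(-265*x**2/44 + 42*x/11 + 1)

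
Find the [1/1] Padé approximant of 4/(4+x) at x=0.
1/(x/4 + 1)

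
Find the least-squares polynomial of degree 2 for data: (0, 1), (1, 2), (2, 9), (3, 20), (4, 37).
33/35 + (-9/7)x + (18/7)x²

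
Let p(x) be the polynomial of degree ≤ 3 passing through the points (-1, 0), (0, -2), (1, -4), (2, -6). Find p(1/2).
-3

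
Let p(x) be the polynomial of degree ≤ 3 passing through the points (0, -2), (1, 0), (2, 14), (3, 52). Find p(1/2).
-7/4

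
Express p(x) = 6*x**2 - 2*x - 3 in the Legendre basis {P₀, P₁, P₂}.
-P₀ + (-2)P₁ + (4)P₂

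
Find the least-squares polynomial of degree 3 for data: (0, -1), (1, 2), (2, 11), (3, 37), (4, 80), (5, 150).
-37/42 + (67/252)x + (47/42)x² + (35/36)x³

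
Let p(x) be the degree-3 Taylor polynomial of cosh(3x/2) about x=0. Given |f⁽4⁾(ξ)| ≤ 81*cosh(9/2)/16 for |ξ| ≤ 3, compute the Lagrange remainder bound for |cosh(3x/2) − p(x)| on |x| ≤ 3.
2187*cosh(9/2)/128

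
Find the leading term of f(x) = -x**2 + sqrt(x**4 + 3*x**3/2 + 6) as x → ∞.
3*x/4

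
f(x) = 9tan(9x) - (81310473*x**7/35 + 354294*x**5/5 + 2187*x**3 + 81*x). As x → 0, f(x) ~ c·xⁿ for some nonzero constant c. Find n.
9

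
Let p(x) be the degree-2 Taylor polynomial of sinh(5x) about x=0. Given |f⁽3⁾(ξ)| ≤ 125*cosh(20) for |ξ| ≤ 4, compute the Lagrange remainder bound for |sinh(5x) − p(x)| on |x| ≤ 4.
4000*cosh(20)/3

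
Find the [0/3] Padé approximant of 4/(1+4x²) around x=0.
4/(4*x**2 + 1)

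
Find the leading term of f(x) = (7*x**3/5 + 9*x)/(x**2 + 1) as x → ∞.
7*x/5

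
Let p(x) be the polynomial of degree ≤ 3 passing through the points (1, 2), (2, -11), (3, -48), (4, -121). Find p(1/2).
13/4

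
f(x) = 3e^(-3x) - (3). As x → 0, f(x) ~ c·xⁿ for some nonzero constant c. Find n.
1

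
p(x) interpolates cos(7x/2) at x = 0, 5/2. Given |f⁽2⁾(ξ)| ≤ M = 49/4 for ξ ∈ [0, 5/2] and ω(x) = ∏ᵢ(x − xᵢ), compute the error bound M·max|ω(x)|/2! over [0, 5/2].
1225/128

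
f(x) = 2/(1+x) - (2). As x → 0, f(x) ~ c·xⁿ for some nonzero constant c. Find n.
1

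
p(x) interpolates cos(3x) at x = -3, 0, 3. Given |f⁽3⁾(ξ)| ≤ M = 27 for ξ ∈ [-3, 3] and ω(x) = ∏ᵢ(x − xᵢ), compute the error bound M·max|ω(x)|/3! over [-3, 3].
27*sqrt(3)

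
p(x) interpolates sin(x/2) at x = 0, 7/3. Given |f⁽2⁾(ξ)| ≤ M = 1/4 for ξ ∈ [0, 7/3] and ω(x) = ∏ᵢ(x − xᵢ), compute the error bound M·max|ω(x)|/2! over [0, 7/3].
49/288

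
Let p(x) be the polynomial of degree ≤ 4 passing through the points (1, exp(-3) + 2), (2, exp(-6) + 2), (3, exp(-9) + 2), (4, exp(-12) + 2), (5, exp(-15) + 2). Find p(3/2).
(-70*exp(6) - 5 + 28*exp(3) + 140*exp(9) + 35*exp(12) + 256*exp(15))*exp(-15)/128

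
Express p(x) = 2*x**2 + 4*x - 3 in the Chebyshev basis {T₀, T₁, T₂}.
(-2)T₀ + (4)T₁ + T₂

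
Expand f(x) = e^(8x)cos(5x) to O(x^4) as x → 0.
1 + 8*x + 39*x**2/2 - 44*x**3/3 + O(x**4)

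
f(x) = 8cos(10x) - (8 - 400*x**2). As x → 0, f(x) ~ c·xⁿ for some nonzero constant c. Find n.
4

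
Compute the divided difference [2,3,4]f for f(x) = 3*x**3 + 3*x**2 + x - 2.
30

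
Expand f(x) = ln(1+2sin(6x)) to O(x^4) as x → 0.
12*x - 72*x**2 + 504*x**3 + O(x**4)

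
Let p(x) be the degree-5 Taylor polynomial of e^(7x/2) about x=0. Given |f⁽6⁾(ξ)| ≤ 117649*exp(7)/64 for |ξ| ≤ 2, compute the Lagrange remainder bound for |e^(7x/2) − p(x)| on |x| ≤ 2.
117649*exp(7)/720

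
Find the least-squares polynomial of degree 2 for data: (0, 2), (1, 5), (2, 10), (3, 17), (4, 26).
2 + (2)x + x²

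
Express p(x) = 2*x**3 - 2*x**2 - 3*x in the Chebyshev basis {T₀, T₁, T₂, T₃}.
-T₀ + (-3/2)T₁ - T₂ + (1/2)T₃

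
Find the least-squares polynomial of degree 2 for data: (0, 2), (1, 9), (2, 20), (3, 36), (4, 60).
83/35 + (221/70)x + (39/14)x²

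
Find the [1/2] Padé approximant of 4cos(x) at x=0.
4/(x**2/2 + 1)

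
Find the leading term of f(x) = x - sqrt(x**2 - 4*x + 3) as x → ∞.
2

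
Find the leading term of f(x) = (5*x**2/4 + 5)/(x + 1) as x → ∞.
5*x/4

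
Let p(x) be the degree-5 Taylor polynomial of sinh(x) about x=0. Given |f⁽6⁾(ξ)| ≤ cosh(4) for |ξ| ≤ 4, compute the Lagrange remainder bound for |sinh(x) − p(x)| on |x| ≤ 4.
256*cosh(4)/45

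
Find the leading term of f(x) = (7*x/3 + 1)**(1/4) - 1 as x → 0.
7*x/12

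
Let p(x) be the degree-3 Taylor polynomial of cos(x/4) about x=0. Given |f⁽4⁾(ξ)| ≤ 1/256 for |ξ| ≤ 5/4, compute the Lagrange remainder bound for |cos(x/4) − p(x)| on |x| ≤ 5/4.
625/1572864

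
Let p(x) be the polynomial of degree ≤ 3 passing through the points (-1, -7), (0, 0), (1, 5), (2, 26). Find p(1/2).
13/8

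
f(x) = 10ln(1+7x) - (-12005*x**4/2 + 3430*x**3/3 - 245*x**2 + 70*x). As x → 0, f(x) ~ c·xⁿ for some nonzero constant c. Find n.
5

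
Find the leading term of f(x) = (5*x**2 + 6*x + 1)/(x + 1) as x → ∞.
5*x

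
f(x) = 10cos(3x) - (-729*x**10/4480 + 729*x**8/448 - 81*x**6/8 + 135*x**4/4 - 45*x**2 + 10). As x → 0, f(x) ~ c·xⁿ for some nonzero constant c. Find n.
12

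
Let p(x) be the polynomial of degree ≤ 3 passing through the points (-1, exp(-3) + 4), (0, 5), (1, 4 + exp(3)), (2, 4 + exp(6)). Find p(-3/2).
((-5*exp(6) + 29 + 21*exp(3))*exp(3) + 35)*exp(-3)/16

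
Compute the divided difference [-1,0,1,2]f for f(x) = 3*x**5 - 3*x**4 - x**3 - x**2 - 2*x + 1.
8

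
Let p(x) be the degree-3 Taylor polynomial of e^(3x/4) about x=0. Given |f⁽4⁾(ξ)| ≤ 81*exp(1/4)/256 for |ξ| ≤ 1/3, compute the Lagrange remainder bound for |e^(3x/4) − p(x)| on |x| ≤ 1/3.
exp(1/4)/6144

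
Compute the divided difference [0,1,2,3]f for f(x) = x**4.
6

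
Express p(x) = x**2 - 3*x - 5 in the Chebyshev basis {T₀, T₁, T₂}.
(-9/2)T₀ + (-3)T₁ + (1/2)T₂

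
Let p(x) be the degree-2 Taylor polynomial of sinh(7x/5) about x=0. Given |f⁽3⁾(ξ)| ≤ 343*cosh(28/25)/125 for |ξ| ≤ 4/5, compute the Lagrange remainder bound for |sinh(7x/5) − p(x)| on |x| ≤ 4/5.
10976*cosh(28/25)/46875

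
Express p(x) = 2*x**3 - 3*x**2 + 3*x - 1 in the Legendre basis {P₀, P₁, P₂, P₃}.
(-2)P₀ + (21/5)P₁ + (-2)P₂ + (4/5)P₃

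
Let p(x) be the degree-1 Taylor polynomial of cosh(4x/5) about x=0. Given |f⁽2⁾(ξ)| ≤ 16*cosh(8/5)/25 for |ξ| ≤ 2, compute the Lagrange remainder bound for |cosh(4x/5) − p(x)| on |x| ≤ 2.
32*cosh(8/5)/25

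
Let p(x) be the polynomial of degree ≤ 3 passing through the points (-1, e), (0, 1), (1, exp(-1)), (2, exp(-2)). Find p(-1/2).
(-5*e + 1 + 5*(e + 3)*exp(2))*exp(-2)/16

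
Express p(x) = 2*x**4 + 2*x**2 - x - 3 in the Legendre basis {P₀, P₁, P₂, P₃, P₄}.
(-29/15)P₀ - P₁ + (52/21)P₂ + (16/35)P₄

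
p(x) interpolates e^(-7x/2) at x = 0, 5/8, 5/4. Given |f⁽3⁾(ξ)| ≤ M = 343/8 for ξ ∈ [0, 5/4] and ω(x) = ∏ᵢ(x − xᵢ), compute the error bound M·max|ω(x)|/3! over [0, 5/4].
42875*sqrt(3)/110592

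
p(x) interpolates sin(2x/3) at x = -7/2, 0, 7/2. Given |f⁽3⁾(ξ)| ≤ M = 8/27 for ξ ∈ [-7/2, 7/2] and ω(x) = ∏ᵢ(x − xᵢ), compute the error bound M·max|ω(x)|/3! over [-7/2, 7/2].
343*sqrt(3)/729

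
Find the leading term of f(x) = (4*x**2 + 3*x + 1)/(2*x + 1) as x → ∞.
2*x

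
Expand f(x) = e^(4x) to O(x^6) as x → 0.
1 + 4*x + 8*x**2 + 32*x**3/3 + 32*x**4/3 + 128*x**5/15 + O(x**6)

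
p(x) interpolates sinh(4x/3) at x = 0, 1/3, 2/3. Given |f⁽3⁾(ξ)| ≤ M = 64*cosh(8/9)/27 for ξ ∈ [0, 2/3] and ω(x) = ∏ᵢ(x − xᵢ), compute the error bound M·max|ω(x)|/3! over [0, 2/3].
64*sqrt(3)*cosh(8/9)/19683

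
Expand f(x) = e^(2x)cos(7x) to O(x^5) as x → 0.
1 + 2*x - 45*x**2/2 - 143*x**3/3 + 1241*x**4/24 + O(x**5)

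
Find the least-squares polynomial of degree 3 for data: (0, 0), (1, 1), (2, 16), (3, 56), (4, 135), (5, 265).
-1/18 + (-881/756)x + (41/126)x² + (227/108)x³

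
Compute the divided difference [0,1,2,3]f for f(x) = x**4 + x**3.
7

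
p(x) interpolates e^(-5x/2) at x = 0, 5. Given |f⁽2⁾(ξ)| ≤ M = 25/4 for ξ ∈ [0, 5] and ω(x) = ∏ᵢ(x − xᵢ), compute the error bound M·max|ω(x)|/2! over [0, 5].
625/32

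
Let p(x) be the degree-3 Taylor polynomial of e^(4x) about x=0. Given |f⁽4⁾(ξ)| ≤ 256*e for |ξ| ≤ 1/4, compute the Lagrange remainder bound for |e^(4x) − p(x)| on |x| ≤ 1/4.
e/24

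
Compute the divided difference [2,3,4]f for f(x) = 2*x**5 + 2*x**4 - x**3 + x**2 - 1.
672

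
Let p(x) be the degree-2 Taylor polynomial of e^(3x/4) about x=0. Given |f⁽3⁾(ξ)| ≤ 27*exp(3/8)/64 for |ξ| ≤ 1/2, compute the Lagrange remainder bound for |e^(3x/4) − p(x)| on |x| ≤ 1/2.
9*exp(3/8)/1024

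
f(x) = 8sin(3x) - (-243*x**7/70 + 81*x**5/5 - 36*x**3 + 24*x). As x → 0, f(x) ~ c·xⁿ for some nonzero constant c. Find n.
9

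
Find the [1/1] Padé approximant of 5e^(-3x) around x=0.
(5 - 15*x/2)/(3*x/2 + 1)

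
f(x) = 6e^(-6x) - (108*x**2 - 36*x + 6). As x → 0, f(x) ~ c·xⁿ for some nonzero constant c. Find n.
3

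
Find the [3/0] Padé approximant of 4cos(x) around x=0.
4 - 2*x**2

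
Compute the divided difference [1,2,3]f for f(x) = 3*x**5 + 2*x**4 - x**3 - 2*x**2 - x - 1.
312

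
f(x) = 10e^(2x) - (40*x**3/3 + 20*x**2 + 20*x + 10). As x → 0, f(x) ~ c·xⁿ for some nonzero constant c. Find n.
4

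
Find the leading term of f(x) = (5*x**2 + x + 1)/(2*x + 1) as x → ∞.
5*x/2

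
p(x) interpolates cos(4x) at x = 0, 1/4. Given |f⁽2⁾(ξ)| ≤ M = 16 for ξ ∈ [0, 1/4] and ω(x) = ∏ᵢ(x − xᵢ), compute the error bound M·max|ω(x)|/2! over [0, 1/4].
1/8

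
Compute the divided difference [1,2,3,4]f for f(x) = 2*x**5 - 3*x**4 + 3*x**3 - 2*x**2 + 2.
103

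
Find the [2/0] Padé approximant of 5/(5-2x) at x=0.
4*x**2/25 + 2*x/5 + 1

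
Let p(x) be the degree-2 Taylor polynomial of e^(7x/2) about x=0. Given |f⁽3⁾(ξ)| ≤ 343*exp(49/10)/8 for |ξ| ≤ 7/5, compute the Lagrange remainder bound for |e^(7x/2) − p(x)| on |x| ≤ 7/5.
117649*exp(49/10)/6000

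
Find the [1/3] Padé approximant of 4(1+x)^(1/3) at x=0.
(10*x/3 + 4)/(x**3/81 - x**2/18 + x/2 + 1)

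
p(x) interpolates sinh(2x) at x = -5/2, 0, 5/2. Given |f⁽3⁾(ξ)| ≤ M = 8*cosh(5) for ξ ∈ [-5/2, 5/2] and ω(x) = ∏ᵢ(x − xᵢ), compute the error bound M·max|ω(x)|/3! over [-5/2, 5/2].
125*sqrt(3)*cosh(5)/27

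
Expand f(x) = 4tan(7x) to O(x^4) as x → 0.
28*x + 1372*x**3/3 + O(x**4)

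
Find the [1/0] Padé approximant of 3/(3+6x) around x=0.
1 - 2*x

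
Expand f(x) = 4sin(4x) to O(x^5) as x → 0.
16*x - 128*x**3/3 + O(x**5)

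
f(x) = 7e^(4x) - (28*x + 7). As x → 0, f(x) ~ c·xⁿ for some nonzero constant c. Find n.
2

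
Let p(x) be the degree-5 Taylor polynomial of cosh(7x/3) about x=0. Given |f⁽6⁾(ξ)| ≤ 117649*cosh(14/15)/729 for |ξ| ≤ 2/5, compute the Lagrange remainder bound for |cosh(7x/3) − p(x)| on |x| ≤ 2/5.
470596*cosh(14/15)/512578125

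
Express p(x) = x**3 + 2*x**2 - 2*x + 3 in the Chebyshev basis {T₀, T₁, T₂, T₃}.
(4)T₀ + (-5/4)T₁ + T₂ + (1/4)T₃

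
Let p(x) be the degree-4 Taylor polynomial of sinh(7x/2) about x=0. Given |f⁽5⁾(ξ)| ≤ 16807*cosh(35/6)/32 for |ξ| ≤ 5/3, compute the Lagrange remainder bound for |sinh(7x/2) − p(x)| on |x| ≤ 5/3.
10504375*cosh(35/6)/186624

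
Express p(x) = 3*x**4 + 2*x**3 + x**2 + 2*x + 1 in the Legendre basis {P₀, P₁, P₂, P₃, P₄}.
(29/15)P₀ + (16/5)P₁ + (50/21)P₂ + (4/5)P₃ + (24/35)P₄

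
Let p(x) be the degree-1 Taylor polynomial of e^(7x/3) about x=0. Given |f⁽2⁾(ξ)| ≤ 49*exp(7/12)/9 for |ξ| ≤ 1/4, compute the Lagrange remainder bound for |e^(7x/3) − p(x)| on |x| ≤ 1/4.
49*exp(7/12)/288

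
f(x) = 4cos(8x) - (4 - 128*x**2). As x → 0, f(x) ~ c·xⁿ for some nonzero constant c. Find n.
4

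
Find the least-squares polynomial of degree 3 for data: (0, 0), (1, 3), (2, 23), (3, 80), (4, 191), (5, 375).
1/18 + (-1/756)x + (-41/126)x² + (331/108)x³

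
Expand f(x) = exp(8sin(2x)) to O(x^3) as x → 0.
1 + 16*x + 128*x**2 + O(x**3)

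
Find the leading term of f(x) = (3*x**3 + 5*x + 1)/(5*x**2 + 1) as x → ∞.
3*x/5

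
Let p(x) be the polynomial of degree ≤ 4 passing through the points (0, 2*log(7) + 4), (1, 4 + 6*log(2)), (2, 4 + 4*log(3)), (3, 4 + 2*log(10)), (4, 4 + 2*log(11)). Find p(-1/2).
log(425329947*11**(35/64)*sqrt(2)*3**(13/16)*5**(3/16)*7**(59/64)/1048576000) + 4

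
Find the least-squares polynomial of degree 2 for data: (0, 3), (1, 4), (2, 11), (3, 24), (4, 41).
99/35 + (-44/35)x + (19/7)x²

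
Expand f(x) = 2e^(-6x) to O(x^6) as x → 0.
2 - 12*x + 36*x**2 - 72*x**3 + 108*x**4 - 648*x**5/5 + O(x**6)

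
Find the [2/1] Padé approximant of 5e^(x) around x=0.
(5*x**2/6 + 10*x/3 + 5)/(1 - x/3)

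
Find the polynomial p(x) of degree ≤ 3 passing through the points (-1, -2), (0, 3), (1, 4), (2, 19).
3*x**3 - 2*x**2 + 3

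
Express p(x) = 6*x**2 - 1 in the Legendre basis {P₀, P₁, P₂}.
P₀ + (4)P₂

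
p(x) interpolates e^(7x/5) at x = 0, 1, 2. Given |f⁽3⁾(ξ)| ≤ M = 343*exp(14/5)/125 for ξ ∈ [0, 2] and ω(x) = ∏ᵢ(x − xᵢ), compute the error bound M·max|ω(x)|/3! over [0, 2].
343*sqrt(3)*exp(14/5)/3375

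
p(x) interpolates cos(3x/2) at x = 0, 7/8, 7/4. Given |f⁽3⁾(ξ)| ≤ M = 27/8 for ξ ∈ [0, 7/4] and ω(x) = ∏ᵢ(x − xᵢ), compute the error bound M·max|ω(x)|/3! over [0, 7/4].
343*sqrt(3)/4096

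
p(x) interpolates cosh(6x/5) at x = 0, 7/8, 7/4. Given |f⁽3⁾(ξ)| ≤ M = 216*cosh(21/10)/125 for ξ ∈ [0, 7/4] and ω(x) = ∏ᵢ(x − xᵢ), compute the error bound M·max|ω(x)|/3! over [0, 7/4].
343*sqrt(3)*cosh(21/10)/8000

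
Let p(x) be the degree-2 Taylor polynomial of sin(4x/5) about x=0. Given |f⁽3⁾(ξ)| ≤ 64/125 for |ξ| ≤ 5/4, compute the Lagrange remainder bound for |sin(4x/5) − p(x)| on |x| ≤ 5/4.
1/6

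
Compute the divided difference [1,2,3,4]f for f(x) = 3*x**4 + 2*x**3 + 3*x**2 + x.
32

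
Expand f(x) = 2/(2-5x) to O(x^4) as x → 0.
1 + 5*x/2 + 25*x**2/4 + 125*x**3/8 + O(x**4)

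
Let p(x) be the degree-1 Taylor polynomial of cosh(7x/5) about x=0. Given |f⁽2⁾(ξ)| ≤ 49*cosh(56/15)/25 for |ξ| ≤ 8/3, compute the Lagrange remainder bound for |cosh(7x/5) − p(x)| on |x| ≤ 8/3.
1568*cosh(56/15)/225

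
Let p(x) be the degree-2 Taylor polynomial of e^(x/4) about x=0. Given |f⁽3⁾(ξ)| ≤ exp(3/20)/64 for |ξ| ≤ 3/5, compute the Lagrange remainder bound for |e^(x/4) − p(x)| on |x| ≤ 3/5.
9*exp(3/20)/16000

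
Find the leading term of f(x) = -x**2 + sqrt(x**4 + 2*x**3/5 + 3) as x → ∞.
x/5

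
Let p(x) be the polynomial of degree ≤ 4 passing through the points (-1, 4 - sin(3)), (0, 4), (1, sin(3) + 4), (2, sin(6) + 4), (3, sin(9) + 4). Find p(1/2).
3*sin(9)/128 - 5*sin(6)/32 + 95*sin(3)/128 + 4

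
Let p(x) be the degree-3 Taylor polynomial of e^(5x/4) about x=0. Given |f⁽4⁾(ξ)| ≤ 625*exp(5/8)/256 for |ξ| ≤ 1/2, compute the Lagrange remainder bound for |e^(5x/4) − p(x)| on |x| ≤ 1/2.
625*exp(5/8)/98304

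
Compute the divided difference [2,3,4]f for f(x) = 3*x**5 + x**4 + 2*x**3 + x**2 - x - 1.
929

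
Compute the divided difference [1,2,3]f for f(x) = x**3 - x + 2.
6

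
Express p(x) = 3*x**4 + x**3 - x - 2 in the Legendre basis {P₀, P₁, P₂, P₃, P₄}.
(-7/5)P₀ + (-2/5)P₁ + (12/7)P₂ + (2/5)P₃ + (24/35)P₄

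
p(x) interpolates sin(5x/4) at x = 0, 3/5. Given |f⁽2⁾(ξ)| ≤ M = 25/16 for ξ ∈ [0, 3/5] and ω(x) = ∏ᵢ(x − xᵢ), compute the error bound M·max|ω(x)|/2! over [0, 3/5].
9/128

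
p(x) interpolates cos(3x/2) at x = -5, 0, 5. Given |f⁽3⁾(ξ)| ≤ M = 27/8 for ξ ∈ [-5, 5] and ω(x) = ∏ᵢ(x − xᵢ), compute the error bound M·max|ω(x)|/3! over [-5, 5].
125*sqrt(3)/8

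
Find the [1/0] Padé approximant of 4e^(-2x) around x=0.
4 - 8*x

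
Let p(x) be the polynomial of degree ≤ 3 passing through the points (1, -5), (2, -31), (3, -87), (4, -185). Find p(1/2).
1/2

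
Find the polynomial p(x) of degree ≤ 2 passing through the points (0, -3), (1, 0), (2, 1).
-x**2 + 4*x - 3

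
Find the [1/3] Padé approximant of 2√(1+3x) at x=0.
(21*x/4 + 2)/(27*x**3/64 - 9*x**2/16 + 9*x/8 + 1)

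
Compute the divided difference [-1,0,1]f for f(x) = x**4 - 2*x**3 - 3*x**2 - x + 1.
-2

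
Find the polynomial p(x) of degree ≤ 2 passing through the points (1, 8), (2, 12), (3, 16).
4*x + 4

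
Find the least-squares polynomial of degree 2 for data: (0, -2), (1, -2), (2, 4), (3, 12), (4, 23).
-83/35 + (-16/35)x + (12/7)x²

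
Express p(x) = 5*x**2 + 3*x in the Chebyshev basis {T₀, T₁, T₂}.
(5/2)T₀ + (3)T₁ + (5/2)T₂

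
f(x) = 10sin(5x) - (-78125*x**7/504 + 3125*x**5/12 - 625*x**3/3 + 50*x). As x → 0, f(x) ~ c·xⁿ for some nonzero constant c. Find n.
9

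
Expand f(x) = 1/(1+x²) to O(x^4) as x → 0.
1 - x**2 + O(x**4)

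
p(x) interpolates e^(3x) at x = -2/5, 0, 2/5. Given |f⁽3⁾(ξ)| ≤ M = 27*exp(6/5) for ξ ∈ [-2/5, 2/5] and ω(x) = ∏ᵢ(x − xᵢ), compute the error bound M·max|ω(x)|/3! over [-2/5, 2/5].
8*sqrt(3)*exp(6/5)/125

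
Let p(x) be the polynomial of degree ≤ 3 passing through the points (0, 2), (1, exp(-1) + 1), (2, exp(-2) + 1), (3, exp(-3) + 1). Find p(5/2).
(-5*exp(2) + 5 + 15*e + 17*exp(3))*exp(-3)/16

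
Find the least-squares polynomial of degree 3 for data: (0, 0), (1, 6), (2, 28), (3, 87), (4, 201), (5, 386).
23/126 + (271/108)x + (-37/126)x² + (329/108)x³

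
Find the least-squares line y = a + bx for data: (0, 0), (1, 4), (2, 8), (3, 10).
a = 2/5, b = 17/5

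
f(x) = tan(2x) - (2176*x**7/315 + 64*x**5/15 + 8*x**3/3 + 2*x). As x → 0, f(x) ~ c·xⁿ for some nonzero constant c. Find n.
9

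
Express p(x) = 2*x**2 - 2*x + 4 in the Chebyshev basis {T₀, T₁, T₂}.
(5)T₀ + (-2)T₁ + T₂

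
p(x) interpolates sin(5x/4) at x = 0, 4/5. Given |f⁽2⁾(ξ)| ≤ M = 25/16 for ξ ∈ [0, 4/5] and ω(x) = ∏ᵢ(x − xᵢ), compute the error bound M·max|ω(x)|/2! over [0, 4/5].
1/8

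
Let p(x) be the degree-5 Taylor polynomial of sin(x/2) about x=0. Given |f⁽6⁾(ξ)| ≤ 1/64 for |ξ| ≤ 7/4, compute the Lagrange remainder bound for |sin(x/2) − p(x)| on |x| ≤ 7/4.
117649/188743680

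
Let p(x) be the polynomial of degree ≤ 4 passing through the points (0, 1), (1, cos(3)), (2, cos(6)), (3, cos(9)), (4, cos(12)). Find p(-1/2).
35*cos(12)/128 - 45*cos(9)/32 + 315/128 + 189*cos(6)/64 - 105*cos(3)/32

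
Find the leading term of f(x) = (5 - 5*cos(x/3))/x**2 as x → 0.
5/18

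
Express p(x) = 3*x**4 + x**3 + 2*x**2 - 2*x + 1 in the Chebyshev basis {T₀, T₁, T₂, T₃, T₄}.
(25/8)T₀ + (-5/4)T₁ + (5/2)T₂ + (1/4)T₃ + (3/8)T₄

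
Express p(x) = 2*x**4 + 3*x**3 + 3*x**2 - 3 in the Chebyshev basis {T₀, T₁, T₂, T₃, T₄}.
(-3/4)T₀ + (9/4)T₁ + (5/2)T₂ + (3/4)T₃ + (1/4)T₄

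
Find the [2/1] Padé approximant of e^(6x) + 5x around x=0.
(-4*x**2 + 9*x + 1)/(1 - 2*x)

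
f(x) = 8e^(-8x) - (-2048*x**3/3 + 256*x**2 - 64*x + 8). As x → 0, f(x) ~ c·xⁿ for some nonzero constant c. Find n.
4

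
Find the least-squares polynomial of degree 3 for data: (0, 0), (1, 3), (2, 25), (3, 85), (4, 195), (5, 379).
-13/126 + (-353/756)x + (107/126)x² + (311/108)x³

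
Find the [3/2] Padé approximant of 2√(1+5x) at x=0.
(125*x**3/16 + 225*x**2/8 + 15*x + 2)/(75*x**2/16 + 5*x + 1)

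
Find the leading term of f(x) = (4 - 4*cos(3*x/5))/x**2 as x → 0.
18/25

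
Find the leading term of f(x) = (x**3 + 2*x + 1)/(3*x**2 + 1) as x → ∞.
x/3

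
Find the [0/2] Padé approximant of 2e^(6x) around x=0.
2/(18*x**2 - 6*x + 1)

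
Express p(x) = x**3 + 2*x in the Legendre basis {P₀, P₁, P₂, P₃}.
(13/5)P₁ + (2/5)P₃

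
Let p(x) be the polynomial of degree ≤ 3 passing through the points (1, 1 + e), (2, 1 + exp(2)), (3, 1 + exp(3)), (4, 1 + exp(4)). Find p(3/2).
-5*exp(3)/16 + 5*e/16 + 1 + exp(4)/16 + 15*exp(2)/16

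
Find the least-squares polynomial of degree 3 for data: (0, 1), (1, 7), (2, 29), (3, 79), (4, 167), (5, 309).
8/9 + (1045/378)x + (199/126)x² + (55/27)x³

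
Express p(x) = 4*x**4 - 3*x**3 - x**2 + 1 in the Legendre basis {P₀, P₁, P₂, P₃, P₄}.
(22/15)P₀ + (-9/5)P₁ + (34/21)P₂ + (-6/5)P₃ + (32/35)P₄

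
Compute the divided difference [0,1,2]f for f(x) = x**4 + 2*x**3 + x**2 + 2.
14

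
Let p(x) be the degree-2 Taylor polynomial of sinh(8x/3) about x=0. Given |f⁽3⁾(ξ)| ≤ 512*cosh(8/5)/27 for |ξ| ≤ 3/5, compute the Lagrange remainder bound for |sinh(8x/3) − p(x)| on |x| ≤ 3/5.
256*cosh(8/5)/375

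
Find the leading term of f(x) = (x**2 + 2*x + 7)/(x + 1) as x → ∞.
x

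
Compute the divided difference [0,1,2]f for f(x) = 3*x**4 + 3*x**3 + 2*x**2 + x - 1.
32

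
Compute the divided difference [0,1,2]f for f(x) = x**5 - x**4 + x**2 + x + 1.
9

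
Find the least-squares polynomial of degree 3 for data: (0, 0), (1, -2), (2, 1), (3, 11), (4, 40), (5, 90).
-5/63 + (-197/189)x + (-14/9)x² + (29/27)x³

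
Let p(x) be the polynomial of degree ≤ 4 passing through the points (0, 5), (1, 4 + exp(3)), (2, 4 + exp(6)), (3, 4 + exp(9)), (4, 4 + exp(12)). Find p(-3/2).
-385*exp(9)/32 - 693*exp(3)/32 + 1667/128 + 1485*exp(6)/64 + 315*exp(12)/128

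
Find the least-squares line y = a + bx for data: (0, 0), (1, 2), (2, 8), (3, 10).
a = -2/5, b = 18/5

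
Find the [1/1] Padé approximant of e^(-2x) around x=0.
(1 - x)/(x + 1)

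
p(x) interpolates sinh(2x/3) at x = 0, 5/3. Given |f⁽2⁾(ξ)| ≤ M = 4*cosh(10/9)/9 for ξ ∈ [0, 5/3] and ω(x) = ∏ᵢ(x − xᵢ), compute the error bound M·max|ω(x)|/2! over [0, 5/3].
25*cosh(10/9)/162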